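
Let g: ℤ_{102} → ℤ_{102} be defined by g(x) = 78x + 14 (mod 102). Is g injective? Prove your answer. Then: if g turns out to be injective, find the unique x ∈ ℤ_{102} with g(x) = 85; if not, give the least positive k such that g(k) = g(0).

17

We have gcd(78, 102) = 6 > 1. Taking u = 0 and v = 17: g(0) = 14 and g(17) = 78·17 + 14 = 1340 ≡ 14 (mod 102).
So g(0) = g(17) while 0 ≠ 17, so g is not injective.
Since g is not injective, we find the least positive k with g(k) = g(0): this means 78k ≡ 0 (mod 102), i.e. 102 ∣ 78k. Since gcd(78, 102) = 6, dividing through by 6 this holds exactly when 17 ∣ 13k, and as gcd(13, 17) = 1, exactly when 17 ∣ k.
The smallest positive such k is 17.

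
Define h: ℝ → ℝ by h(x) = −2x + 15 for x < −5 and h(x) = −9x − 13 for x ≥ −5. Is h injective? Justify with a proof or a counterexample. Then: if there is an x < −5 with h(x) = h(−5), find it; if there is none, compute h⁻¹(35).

-17/2

Both pieces are strictly decreasing (slopes −2 and −9), so each is injective on its own interval.
The left piece maps (−∞, −5) onto (25, ∞); the right piece maps [−5, ∞) onto (−∞, 32].
These images overlap. In particular h(−5) = 32 (right piece), and solving −2x + 15 = 32 on the left piece gives x = −17/2 < −5.
So h(−17/2) = h(−5) with −17/2 ≠ −5, and h is not injective. This x = −17/2 is the requested value below −5.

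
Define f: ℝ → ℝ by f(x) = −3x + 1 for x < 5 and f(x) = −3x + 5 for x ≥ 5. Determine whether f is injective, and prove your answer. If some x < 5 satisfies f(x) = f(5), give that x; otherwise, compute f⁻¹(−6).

11/3

Both pieces are strictly decreasing (slopes −3 and −3), so each is injective on its own interval.
The left piece maps (−∞, 5) onto (−14, ∞); the right piece maps [5, ∞) onto (−∞, −10].
These images overlap. In particular f(5) = −10 (right piece), and solving −3x + 1 = −10 on the left piece gives x = 11/3 < 5.
So f(11/3) = f(5) with 11/3 ≠ 5, and f is not injective. This x = 11/3 is the requested value below 5.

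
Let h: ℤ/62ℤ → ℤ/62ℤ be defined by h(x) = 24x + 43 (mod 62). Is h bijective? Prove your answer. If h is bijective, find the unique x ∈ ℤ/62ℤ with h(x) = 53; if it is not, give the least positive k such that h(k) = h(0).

31

We have gcd(24, 62) = 2 > 1. Taking x_1 = 0 and x_2 = 31: h(0) = 43 and h(31) = 24·31 + 43 = 787 ≡ 43 (mod 62).
So h(0) = h(31) while 0 ≠ 31, so h is not injective, hence not bijective.
Since h is not bijective, we find the least positive k with h(k) = h(0): this means 24k ≡ 0 (mod 62), i.e. 62 ∣ 24k. Since gcd(24, 62) = 2, dividing through by 2 this holds exactly when 31 ∣ 12k, and as gcd(12, 31) = 1, exactly when 31 ∣ k.
The smallest positive such k is 31.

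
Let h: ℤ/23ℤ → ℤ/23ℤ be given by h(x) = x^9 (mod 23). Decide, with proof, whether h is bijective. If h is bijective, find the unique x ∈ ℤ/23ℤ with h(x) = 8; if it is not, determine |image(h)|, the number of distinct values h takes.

Since 23 is prime, the nonzero elements of ℤ/23ℤ form a cyclic group of order 22.
As gcd(9, 22) = 1, raising to the 9th power is a bijection on this group: if a^9 ≡ b^9 then (ab^{−1})^9 = 1, and the only element of order dividing gcd(9, 22) = 1 is 1, so a = b.
With h(0) = 0 this makes h injective on all of ℤ/23ℤ, hence bijective (finite equal-size domain and codomain). In particular h is bijective.
Since h is bijective, we find the preimage of 8. The inverse of x ↦ x^9 on (ℤ/23ℤ)^× is x ↦ x^5, because 9·5 = 45 = 2·22 + 1 ≡ 1 (mod 22) and x^{22} = 1 for x ≠ 0 (Fermat). So h⁻¹(8) = 8^5 mod 23.
Repeated squaring mod 23: 8^1 ≡ 8, 8^2 ≡ 8² = 64 ≡ 18, 8^4 ≡ 18² = 324 ≡ 2. Since 5 = 4 + 1, 8^5 ≡ 2·8: 2·8 = 16. So 8^5 ≡ 16 (mod 23).
Hence h⁻¹(8) = 16.

16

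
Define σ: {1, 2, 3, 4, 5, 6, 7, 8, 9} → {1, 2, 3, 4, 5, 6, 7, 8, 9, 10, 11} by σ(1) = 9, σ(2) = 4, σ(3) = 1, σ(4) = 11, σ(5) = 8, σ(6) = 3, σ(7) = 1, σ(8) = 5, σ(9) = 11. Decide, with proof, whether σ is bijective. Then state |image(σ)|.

7

σ(3) = 1 = σ(7) with 3 ≠ 7, so σ is not injective, hence not bijective.
The image of σ is {1, 3, 4, 5, 8, 9, 11}, which has 7 elements.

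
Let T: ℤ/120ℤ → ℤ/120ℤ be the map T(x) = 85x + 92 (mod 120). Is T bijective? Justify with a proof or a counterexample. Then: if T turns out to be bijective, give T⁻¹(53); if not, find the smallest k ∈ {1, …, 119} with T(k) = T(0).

24

Recall that T is injective when T(s) = T(t) forces s = t.
We have gcd(85, 120) = 5 > 1. Taking s = 0 and t = 24: T(0) = 92 and T(24) = 85·24 + 92 = 2132 ≡ 92 (mod 120).
So T(0) = T(24) while 0 ≠ 24, hence T is not injective, hence not bijective.
Since T is not bijective, we find the least positive k with T(k) = T(0): this means 85k ≡ 0 (mod 120), i.e. 120 ∣ 85k. Since gcd(85, 120) = 5, dividing through by 5 this holds exactly when 24 ∣ 17k, and as gcd(17, 24) = 1, exactly when 24 ∣ k.
The smallest positive such k is 24.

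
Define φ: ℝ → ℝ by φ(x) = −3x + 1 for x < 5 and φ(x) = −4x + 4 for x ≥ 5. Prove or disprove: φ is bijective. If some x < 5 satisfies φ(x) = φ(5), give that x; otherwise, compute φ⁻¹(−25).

Both pieces are strictly decreasing (slopes −3 and −4), so each is injective on its own interval.
The left piece maps (−∞, 5) onto (−14, ∞); the right piece maps [5, ∞) onto (−∞, −16].
The images leave a gap (−14 has no preimage), so φ is not surjective, hence not bijective.
Because the two images are disjoint, no x < 5 has φ(x) = φ(5), so we compute φ⁻¹(−25): −25 lies in (−∞, −16], so solve −4x + 4 = −25: x = (−25 − 4)/(−4) = 29/4.

29/4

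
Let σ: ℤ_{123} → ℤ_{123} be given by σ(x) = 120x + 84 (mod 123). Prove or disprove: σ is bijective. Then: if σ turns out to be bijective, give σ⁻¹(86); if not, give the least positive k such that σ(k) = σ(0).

Recall: σ is injective when σ(a) = σ(b) forces a = b.
We have gcd(120, 123) = 3 > 1. Taking a = 0 and b = 41: σ(0) = 84 and σ(41) = 120·41 + 84 = 5004 ≡ 84 (mod 123).
So σ(0) = σ(41) while 0 ≠ 41, therefore σ is not injective, hence not bijective.
Since σ is not bijective, we find the least positive k with σ(k) = σ(0): this means 120k ≡ 0 (mod 123), i.e. 123 ∣ 120k. Since gcd(120, 123) = 3, dividing through by 3 this holds exactly when 41 ∣ 40k, and as gcd(40, 41) = 1, exactly when 41 ∣ k.
The smallest positive such k is 41.

41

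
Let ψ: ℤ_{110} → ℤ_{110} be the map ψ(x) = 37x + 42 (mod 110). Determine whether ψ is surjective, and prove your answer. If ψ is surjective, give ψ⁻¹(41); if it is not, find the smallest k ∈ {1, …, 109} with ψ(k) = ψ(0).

Since gcd(37, 110) = 1, 37 is invertible modulo 110. Euclid's algorithm: 110 = 2·37 + 36, 37 = 1·36 + 1; back-substituting gives 1 = 3·37 − 1·110, so 37⁻¹ ≡ 3 (mod 110).
For any y ∈ ℤ_{110}, x = 3(y − 42) mod 110 satisfies ψ(x) = 37·3(y − 42) + 42 ≡ y (since 37·3 ≡ 1 mod 110). So every y has a preimage.
Hence ψ is surjective.
Since ψ is surjective, we compute ψ⁻¹(41): solve 37x + 42 ≡ 41 (mod 110), i.e. 37x ≡ 109 (mod 110).
Multiplying by 37⁻¹ = 3 gives x ≡ 3·109 = 327 = 2·110 + 107 ≡ 107 (mod 110).
Check: ψ(107) = 37·107 + 42 = 4001 = 36·110 + 41 ≡ 41 (mod 110).

107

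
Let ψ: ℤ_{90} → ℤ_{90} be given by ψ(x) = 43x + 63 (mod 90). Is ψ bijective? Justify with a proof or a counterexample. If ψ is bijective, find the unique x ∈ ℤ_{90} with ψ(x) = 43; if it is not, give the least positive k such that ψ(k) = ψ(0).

Recall that ψ is injective when ψ(u) = ψ(v) forces u = v.
Suppose ψ(u) = ψ(v) in ℤ_{90}. Then 43u + 63 ≡ 43v + 63 (mod 90), therefore 43(u − v) ≡ 0 (mod 90).
Since gcd(43, 90) = 1, 43 is invertible modulo 90, thus u − v ≡ 0 (mod 90), i.e. u = v.
We now compute 43⁻¹ mod 90 explicitly. Euclid's algorithm: 90 = 2·43 + 4, 43 = 10·4 + 3, 4 = 1·3 + 1; back-substituting gives 1 = 67·43 − 32·90, so 43⁻¹ ≡ 67 (mod 90).
Then y ↦ 67(y − 63) is a two-sided inverse to ψ, so every y ∈ ℤ_{90} has a preimage.
Hence ψ is bijective.
Since ψ is bijective, we compute ψ⁻¹(43): solve 43x + 63 ≡ 43 (mod 90), i.e. 43x ≡ 70 (mod 90).
Multiplying by 43⁻¹ = 67 gives x ≡ 67·70 = 4690 = 52·90 + 10 ≡ 10 (mod 90).
Check: ψ(10) = 43·10 + 63 = 493 = 5·90 + 43 ≡ 43 (mod 90).

10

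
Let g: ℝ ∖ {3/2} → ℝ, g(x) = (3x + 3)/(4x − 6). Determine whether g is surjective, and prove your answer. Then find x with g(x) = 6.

If g(x) = 3/4, cross-multiplying gives 4(3x + 3) = 3(4x − 6), which simplifies to 12 = −18 — false.  So 3/4 has no preimage and g is not surjective.
Solving g(x) = 6: cross-multiplying gives 3x + 3 = 6(4x − 6), which rearranges to −21x = −39, so x = 13/7.

13/7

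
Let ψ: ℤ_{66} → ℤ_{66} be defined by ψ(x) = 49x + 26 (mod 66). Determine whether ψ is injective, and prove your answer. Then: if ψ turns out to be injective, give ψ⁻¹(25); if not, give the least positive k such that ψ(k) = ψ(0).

Suppose ψ(x_1) = ψ(x_2) in ℤ_{66}. Then 49x_1 + 26 ≡ 49x_2 + 26 (mod 66), therefore 49(x_1 − x_2) ≡ 0 (mod 66).
Since gcd(49, 66) = 1, 49 is invertible modulo 66, thus x_1 − x_2 ≡ 0 (mod 66), i.e. x_1 = x_2.
Hence ψ is injective.
We now compute 49⁻¹ mod 66 explicitly. Euclid's algorithm: 66 = 1·49 + 17, 49 = 2·17 + 15, 17 = 1·15 + 2, 15 = 7·2 + 1; back-substituting gives 1 = 31·49 − 23·66, so 49⁻¹ ≡ 31 (mod 66).
Since ψ is injective, we find ψ⁻¹(25): we need 49x ≡ 25 − 26 ≡ 65 (mod 66). Using 49⁻¹ = 31: x ≡ 31·65 = 2015 = 30·66 + 35, so x = 35.
Check: ψ(35) = 49·35 + 26 = 1741 = 26·66 + 25 ≡ 25 (mod 66).

35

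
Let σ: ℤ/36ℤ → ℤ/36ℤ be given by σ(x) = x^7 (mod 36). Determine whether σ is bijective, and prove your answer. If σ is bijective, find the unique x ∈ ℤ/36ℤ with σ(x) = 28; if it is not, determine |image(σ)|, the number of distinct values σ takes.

σ(0) = 0^7 = 0.
σ(6): Repeated squaring mod 36: 6^1 ≡ 6, 6^2 ≡ 6² = 36 ≡ 0, 6^4 ≡ 0² = 0. Since 7 = 4 + 2 + 1, 6^7 ≡ 0·0·6: 0·0 = 0, then 0·6 = 0. So 6^7 ≡ 0 (mod 36).
So σ(0) = σ(6) = 0 while 0 ≠ 6, therefore σ is not injective, hence not bijective.
Since σ is not bijective, we determine |image(σ)|. Computing x^7 mod 36 for each x (by repeated squaring, reducing mod 36 at every step), the values σ(0), σ(1), …, σ(35) are: 0, 1, 20, 27, 4, 5, 0, 7, 8, 9, 28, 11, 0, 13, 32, 27, 16, 17, 0, 19, 20, 9, 4, 23, 0, 25, 8, 27, 28, 29, 0, 31, 32, 9, 16, 35.
The distinct values are {0, 1, 4, 5, 7, 8, 9, 11, 13, 16, 17, 19, 20, 23, 25, 27, 28, 29, 31, 32, 35}; there are 21 of them.

21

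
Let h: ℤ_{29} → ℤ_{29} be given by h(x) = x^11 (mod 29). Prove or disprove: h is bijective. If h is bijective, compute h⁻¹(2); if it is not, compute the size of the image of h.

Since 29 is prime, the nonzero elements of ℤ_{29} form a cyclic group of order 28.
As gcd(11, 28) = 1, raising to the 11th power is a bijection on this group: if s^11 ≡ t^11 then (st^{−1})^11 = 1, and the only element of order dividing gcd(11, 28) = 1 is 1, so s = t.
With h(0) = 0 this makes h injective on all of ℤ_{29}, hence bijective (finite equal-size domain and codomain). In particular h is bijective.
Since h is bijective, we find the preimage of 2. The inverse of x ↦ x^11 on (ℤ_{29})^× is x ↦ x^23, because 11·23 = 253 = 9·28 + 1 ≡ 1 (mod 28) and x^{28} = 1 for x ≠ 0 (Fermat). So h⁻¹(2) = 2^23 mod 29.
Repeated squaring mod 29: 2^1 ≡ 2, 2^2 ≡ 2² = 4, 2^4 ≡ 4² = 16, 2^8 ≡ 16² = 256 ≡ 24, 2^16 ≡ 24² = 576 ≡ 25. Since 23 = 16 + 4 + 2 + 1, 2^23 ≡ 25·16·4·2: 25·16 = 400 ≡ 23, then 23·4 = 92 ≡ 5, then 5·2 = 10. So 2^23 ≡ 10 (mod 29).
Hence h⁻¹(2) = 10.

10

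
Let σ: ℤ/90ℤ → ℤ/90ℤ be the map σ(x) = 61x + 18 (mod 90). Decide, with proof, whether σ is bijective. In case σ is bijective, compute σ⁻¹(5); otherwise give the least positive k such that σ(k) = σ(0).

Recall that injectivity means: for all s, t in the domain, σ(s) = σ(t) implies s = t.
Suppose σ(s) = σ(t) in ℤ/90ℤ. Then 61s + 18 ≡ 61t + 18 (mod 90), hence 61(s − t) ≡ 0 (mod 90).
Since gcd(61, 90) = 1, 61 is invertible modulo 90, therefore s − t ≡ 0 (mod 90), i.e. s = t.
We now compute 61⁻¹ mod 90 explicitly. Euclid's algorithm: 90 = 1·61 + 29, 61 = 2·29 + 3, 29 = 9·3 + 2, 3 = 1·2 + 1; back-substituting gives 1 = 31·61 − 21·90, so 61⁻¹ ≡ 31 (mod 90).
For any y ∈ ℤ/90ℤ, x = 31(y − 18) mod 90 satisfies σ(x) = 61·31(y − 18) + 18 ≡ y (since 61·31 ≡ 1 mod 90). So every y has a preimage.
Hence σ is bijective.
Since σ is bijective, we find σ⁻¹(5): we need 61x ≡ 5 − 18 ≡ 77 (mod 90). Using 61⁻¹ = 31: x ≡ 31·77 = 2387 = 26·90 + 47, so x = 47.
Check: σ(47) = 61·47 + 18 = 2885 = 32·90 + 5 ≡ 5 (mod 90).

47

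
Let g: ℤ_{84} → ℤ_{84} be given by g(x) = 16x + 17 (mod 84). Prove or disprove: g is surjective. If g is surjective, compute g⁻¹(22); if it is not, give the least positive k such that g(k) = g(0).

21

Recall: g is surjective if every y in the codomain equals g(x) for some x in the domain.
Since gcd(16, 84) = 4, we have 16x ≡ 0 (mod 4) for all x, so g(x) ≡ 1 (mod 4).
But 0 ≢ 1 (mod 4), so 0 ∈ ℤ_{84} has no preimage. Thus g is not surjective.
Since g is not surjective, we find the least positive k with g(k) = g(0): this means 16k ≡ 0 (mod 84), i.e. 84 ∣ 16k. Since gcd(16, 84) = 4, dividing through by 4 this holds exactly when 21 ∣ 4k, and as gcd(4, 21) = 1, exactly when 21 ∣ k.
The smallest positive such k is 21.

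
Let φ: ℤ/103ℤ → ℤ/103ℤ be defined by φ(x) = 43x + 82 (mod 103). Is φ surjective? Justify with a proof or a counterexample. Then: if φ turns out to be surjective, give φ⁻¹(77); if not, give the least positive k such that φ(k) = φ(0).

43

Since gcd(43, 103) = 1, 43 is invertible modulo 103. Euclid's algorithm: 103 = 2·43 + 17, 43 = 2·17 + 9, 17 = 1·9 + 8, 9 = 1·8 + 1; back-substituting gives 1 = 12·43 − 5·103, so 43⁻¹ ≡ 12 (mod 103).
For any y ∈ ℤ/103ℤ, x = 12(y − 82) mod 103 satisfies φ(x) = 43·12(y − 82) + 82 ≡ y (since 43·12 ≡ 1 mod 103). So every y has a preimage.
Therefore φ is surjective.
Since φ is surjective, we find φ⁻¹(77): we need 43x ≡ 77 − 82 ≡ 98 (mod 103). Using 43⁻¹ = 12: x ≡ 12·98 = 1176 = 11·103 + 43, so x = 43.
Check: φ(43) = 43·43 + 82 = 1931 = 18·103 + 77 ≡ 77 (mod 103).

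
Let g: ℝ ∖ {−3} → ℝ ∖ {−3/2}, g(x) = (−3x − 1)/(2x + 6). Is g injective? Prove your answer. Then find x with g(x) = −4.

Suppose g(a) = g(b). Cross-multiplying: (−3a − 1)(2b + 6) = (−3b − 1)(2a + 6).
Expanding both sides and cancelling the symmetric terms leaves −16·(a − b) = 0. Since −16 ≠ 0, a = b. So g is injective.
Solving g(x) = −4: cross-multiplying gives −3x − 1 = −4(2x + 6), which rearranges to 5x = −23, so x = −23/5.

-23/5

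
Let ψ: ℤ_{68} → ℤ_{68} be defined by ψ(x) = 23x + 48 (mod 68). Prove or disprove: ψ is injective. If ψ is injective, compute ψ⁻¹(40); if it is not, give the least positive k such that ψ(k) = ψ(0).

Suppose ψ(u) = ψ(v) in ℤ_{68}. Then 23u + 48 ≡ 23v + 48 (mod 68), thus 23(u − v) ≡ 0 (mod 68).
Since gcd(23, 68) = 1, 23 is invertible modulo 68, thus u − v ≡ 0 (mod 68), i.e. u = v.
Therefore ψ is injective.
We now compute 23⁻¹ mod 68 explicitly. Euclid's algorithm: 68 = 2·23 + 22, 23 = 1·22 + 1; back-substituting gives 1 = 3·23 − 1·68, so 23⁻¹ ≡ 3 (mod 68).
Since ψ is injective, we find ψ⁻¹(40): we need 23x ≡ 40 − 48 ≡ 60 (mod 68). Using 23⁻¹ = 3: x ≡ 3·60 = 180 = 2·68 + 44, so x = 44.
Check: ψ(44) = 23·44 + 48 = 1060 = 15·68 + 40 ≡ 40 (mod 68).

44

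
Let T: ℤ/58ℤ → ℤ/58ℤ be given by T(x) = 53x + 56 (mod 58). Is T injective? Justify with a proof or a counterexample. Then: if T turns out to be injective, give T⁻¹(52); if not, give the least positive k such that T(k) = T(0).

Suppose T(s) = T(t) in ℤ/58ℤ. Then 53s + 56 ≡ 53t + 56 (mod 58), thus 53(s − t) ≡ 0 (mod 58).
Since gcd(53, 58) = 1, 53 is invertible modulo 58, hence s − t ≡ 0 (mod 58), i.e. s = t.
Hence T is injective.
We now compute 53⁻¹ mod 58 explicitly. Euclid's algorithm: 58 = 1·53 + 5, 53 = 10·5 + 3, 5 = 1·3 + 2, 3 = 1·2 + 1; back-substituting gives 1 = 23·53 − 21·58, so 53⁻¹ ≡ 23 (mod 58).
Since T is injective, we find T⁻¹(52): we need 53x ≡ 52 − 56 ≡ 54 (mod 58). Using 53⁻¹ = 23: x ≡ 23·54 = 1242 = 21·58 + 24, so x = 24.
Check: T(24) = 53·24 + 56 = 1328 = 22·58 + 52 ≡ 52 (mod 58).

24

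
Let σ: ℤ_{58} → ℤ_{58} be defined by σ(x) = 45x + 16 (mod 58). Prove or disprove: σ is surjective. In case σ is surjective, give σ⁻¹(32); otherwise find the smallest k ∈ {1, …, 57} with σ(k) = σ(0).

30

Since gcd(45, 58) = 1, 45 is invertible modulo 58. Euclid's algorithm: 58 = 1·45 + 13, 45 = 3·13 + 6, 13 = 2·6 + 1; back-substituting gives 1 = 49·45 − 38·58, so 45⁻¹ ≡ 49 (mod 58).
Then y ↦ 49(y − 16) is a two-sided inverse to σ, so every y ∈ ℤ_{58} has a preimage.
Hence σ is surjective.
Since σ is surjective, we compute σ⁻¹(32): solve 45x + 16 ≡ 32 (mod 58), i.e. 45x ≡ 16 (mod 58).
Multiplying by 45⁻¹ = 49 gives x ≡ 49·16 = 784 = 13·58 + 30 ≡ 30 (mod 58).
Check: σ(30) = 45·30 + 16 = 1366 = 23·58 + 32 ≡ 32 (mod 58).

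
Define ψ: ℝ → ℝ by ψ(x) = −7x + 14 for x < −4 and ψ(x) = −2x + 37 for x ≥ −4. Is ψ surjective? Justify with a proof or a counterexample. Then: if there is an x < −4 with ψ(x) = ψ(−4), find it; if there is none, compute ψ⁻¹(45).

-31/7

Both pieces are strictly decreasing (slopes −7 and −2), so each is injective on its own interval.
The left piece maps (−∞, −4) onto (42, ∞); the right piece maps [−4, ∞) onto (−∞, 45].
The union (42, ∞) ∪ (−∞, 45] covers ℝ, so ψ is surjective.
For the follow-up: the images overlap, so an x < −4 with ψ(x) = ψ(−4) exists. ψ(−4) = 45; solving −7x + 14 = 45 for x < −4 gives x = (45 − 14)/(−7) = −31/7.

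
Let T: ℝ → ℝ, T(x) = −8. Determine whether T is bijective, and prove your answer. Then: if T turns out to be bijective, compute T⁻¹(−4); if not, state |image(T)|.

1

T(0) = −8 = T(1) with 0 ≠ 1, so T is not injective, hence not bijective.
Since T is not bijective, we state |image(T)|: the image of T is {−8}, which has 1 element.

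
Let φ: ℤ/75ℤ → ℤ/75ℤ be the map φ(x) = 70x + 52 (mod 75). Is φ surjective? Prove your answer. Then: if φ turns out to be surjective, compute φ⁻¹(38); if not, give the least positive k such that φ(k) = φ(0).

15

Recall: φ is surjective if every y in the codomain equals φ(x) for some x in the domain.
Since gcd(70, 75) = 5, we have 70x ≡ 0 (mod 5) for all x, so φ(x) ≡ 2 (mod 5).
But 0 ≢ 2 (mod 5), so 0 ∈ ℤ/75ℤ has no preimage. So φ is not surjective.
Since φ is not surjective, we find the least positive k with φ(k) = φ(0): this means 70k ≡ 0 (mod 75), i.e. 75 ∣ 70k. Since gcd(70, 75) = 5, dividing through by 5 this holds exactly when 15 ∣ 14k, and as gcd(14, 15) = 1, exactly when 15 ∣ k.
The smallest positive such k is 15.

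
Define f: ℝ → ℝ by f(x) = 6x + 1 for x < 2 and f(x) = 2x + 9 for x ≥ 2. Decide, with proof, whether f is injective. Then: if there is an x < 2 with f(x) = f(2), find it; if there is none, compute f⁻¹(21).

Both pieces are strictly increasing (slopes 6 and 2), so each is injective on its own interval.
The left piece maps (−∞, 2) onto (−∞, 13); the right piece maps [2, ∞) onto [13, ∞).
These images are disjoint, so no value is attained by both pieces. So f is injective.
Because the two images are disjoint, no x < 2 has f(x) = f(2), so we compute f⁻¹(21): 21 lies in [13, ∞), so solve 2x + 9 = 21: x = (21 − 9)/2 = 6.

6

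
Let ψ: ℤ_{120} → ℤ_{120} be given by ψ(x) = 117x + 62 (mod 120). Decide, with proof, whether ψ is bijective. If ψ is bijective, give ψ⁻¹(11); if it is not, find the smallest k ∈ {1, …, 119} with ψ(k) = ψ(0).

40

Recall that ψ is injective if ψ(s) = ψ(t) implies s = t.
We have gcd(117, 120) = 3 > 1. Taking s = 0 and t = 40: ψ(0) = 62 and ψ(40) = 117·40 + 62 = 4742 ≡ 62 (mod 120).
So ψ(0) = ψ(40) while 0 ≠ 40, therefore ψ is not injective, hence not bijective.
Since ψ is not bijective, we find the least positive k with ψ(k) = ψ(0): this means 117k ≡ 0 (mod 120), i.e. 120 ∣ 117k. Since gcd(117, 120) = 3, dividing through by 3 this holds exactly when 40 ∣ 39k, and as gcd(39, 40) = 1, exactly when 40 ∣ k.
The smallest positive such k is 40.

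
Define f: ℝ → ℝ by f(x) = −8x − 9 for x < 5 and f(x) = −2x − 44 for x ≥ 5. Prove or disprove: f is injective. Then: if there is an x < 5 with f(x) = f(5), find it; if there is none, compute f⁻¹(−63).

Both pieces are strictly decreasing (slopes −8 and −2), so each is injective on its own interval.
The left piece maps (−∞, 5) onto (−49, ∞); the right piece maps [5, ∞) onto (−∞, −54].
These images are disjoint, so no value is attained by both pieces. Hence f is injective.
Because the two images are disjoint, no x < 5 has f(x) = f(5), so we compute f⁻¹(−63): −63 lies in (−∞, −54], so solve −2x − 44 = −63: x = (−63 + 44)/(−2) = 19/2.

19/2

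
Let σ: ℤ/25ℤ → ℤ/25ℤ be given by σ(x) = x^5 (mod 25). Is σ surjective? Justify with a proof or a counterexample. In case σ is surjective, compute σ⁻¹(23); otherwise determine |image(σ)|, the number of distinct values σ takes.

σ(0) = 0^5 = 0.
σ(5): Repeated squaring mod 25: 5^1 ≡ 5, 5^2 ≡ 5² = 25 ≡ 0, 5^4 ≡ 0² = 0. Since 5 = 4 + 1, 5^5 ≡ 0·5: 0·5 = 0. So 5^5 ≡ 0 (mod 25).
So σ(0) = σ(5) = 0 while 0 ≠ 5, so σ is not injective.
A non-injective map from the 25-element set ℤ/25ℤ to itself takes at most 24 distinct values, so it cannot be surjective. So σ is not surjective.
Since σ is not surjective, we determine |image(σ)|. Computing x^5 mod 25 for each x (by repeated squaring, reducing mod 25 at every step), the values σ(0), σ(1), …, σ(24) are: 0, 1, 7, 18, 24, 0, 1, 7, 18, 24, 0, 1, 7, 18, 24, 0, 1, 7, 18, 24, 0, 1, 7, 18, 24.
The distinct values are {0, 1, 7, 18, 24}; there are 5 of them.

5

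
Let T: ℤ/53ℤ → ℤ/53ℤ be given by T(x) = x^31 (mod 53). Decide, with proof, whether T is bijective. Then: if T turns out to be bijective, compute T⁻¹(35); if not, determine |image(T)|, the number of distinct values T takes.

22

Since 53 is prime, the nonzero elements of ℤ/53ℤ form a cyclic group of order 52.
As gcd(31, 52) = 1, raising to the 31st power is a bijection on this group: if s^31 ≡ t^31 then (st^{−1})^31 = 1, and the only element of order dividing gcd(31, 52) = 1 is 1, so s = t.
With T(0) = 0 this makes T injective on all of ℤ/53ℤ, hence bijective (finite equal-size domain and codomain). In particular T is bijective.
Since T is bijective, we find the preimage of 35. The inverse of x ↦ x^31 on (ℤ/53ℤ)^× is x ↦ x^47, because 31·47 = 1457 = 28·52 + 1 ≡ 1 (mod 52) and x^{52} = 1 for x ≠ 0 (Fermat). So T⁻¹(35) = 35^47 mod 53.
Repeated squaring mod 53: 35^1 ≡ 35, 35^2 ≡ 35² = 1225 ≡ 6, 35^4 ≡ 6² = 36, 35^8 ≡ 36² = 1296 ≡ 24, 35^16 ≡ 24² = 576 ≡ 46, 35^32 ≡ 46² = 2116 ≡ 49. Since 47 = 32 + 8 + 4 + 2 + 1, 35^47 ≡ 49·24·36·6·35: 49·24 = 1176 ≡ 10, then 10·36 = 360 ≡ 42, then 42·6 = 252 ≡ 40, then 40·35 = 1400 ≡ 22. So 35^47 ≡ 22 (mod 53).
Hence T⁻¹(35) = 22.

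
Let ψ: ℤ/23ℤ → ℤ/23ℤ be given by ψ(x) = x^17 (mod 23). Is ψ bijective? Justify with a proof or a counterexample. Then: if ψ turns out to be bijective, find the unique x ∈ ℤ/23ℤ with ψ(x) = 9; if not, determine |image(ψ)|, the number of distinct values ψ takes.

12

Since 23 is prime, the nonzero elements of ℤ/23ℤ form a cyclic group of order 22.
As gcd(17, 22) = 1, raising to the 17th power is a bijection on this group: if x_1^17 ≡ x_2^17 then (x_1x_2^{−1})^17 = 1, and the only element of order dividing gcd(17, 22) = 1 is 1, so x_1 = x_2.
With ψ(0) = 0 this makes ψ injective on all of ℤ/23ℤ, hence bijective (finite equal-size domain and codomain). In particular ψ is bijective.
Since ψ is bijective, we find the preimage of 9. The inverse of x ↦ x^17 on (ℤ/23ℤ)^× is x ↦ x^13, because 17·13 = 221 = 10·22 + 1 ≡ 1 (mod 22) and x^{22} = 1 for x ≠ 0 (Fermat). So ψ⁻¹(9) = 9^13 mod 23.
Repeated squaring mod 23: 9^1 ≡ 9, 9^2 ≡ 9² = 81 ≡ 12, 9^4 ≡ 12² = 144 ≡ 6, 9^8 ≡ 6² = 36 ≡ 13. Since 13 = 8 + 4 + 1, 9^13 ≡ 13·6·9: 13·6 = 78 ≡ 9, then 9·9 = 81 ≡ 12. So 9^13 ≡ 12 (mod 23).
Hence ψ⁻¹(9) = 12.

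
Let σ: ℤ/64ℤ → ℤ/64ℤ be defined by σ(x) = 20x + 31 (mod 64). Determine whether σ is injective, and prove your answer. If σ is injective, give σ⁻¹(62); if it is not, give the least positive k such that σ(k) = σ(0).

16

Recall that injectivity means: for all a, b in the domain, σ(a) = σ(b) implies a = b.
We have gcd(20, 64) = 4 > 1. Taking a = 0 and b = 16: σ(0) = 31 and σ(16) = 20·16 + 31 = 351 ≡ 31 (mod 64).
So σ(0) = σ(16) while 0 ≠ 16, so σ is not injective.
Since σ is not injective, we find the least positive k with σ(k) = σ(0): this means 20k ≡ 0 (mod 64), i.e. 64 ∣ 20k. Since gcd(20, 64) = 4, dividing through by 4 this holds exactly when 16 ∣ 5k, and as gcd(5, 16) = 1, exactly when 16 ∣ k.
The smallest positive such k is 16.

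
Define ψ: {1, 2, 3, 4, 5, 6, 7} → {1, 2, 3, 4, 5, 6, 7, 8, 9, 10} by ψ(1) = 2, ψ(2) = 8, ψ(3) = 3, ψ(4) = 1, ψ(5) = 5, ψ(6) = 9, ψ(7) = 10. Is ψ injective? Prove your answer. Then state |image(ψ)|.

The values ψ(1), …, ψ(7) are 2, 8, 3, 1, 5, 9, 10 — all distinct.
So ψ(x_1) = ψ(x_2) only when x_1 = x_2, and ψ is injective.
The image of ψ is {1, 2, 3, 5, 8, 9, 10}, which has 7 elements.

7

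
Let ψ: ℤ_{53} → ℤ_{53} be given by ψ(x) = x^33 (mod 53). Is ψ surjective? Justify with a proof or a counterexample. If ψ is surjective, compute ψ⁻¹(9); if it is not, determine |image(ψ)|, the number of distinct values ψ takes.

25

Since 53 is prime, the nonzero elements of ℤ_{53} form a cyclic group of order 52.
As gcd(33, 52) = 1, raising to the 33rd power is a bijection on this group: if s^33 ≡ t^33 then (st^{−1})^33 = 1, and the only element of order dividing gcd(33, 52) = 1 is 1, so s = t.
With ψ(0) = 0 this makes ψ injective on all of ℤ_{53}, hence bijective (finite equal-size domain and codomain). In particular ψ is surjective.
Since ψ is surjective, we find the preimage of 9. The inverse of x ↦ x^33 on (ℤ_{53})^× is x ↦ x^41, because 33·41 = 1353 = 26·52 + 1 ≡ 1 (mod 52) and x^{52} = 1 for x ≠ 0 (Fermat). So ψ⁻¹(9) = 9^41 mod 53.
Repeated squaring mod 53: 9^1 ≡ 9, 9^2 ≡ 9² = 81 ≡ 28, 9^4 ≡ 28² = 784 ≡ 42, 9^8 ≡ 42² = 1764 ≡ 15, 9^16 ≡ 15² = 225 ≡ 13, 9^32 ≡ 13² = 169 ≡ 10. Since 41 = 32 + 8 + 1, 9^41 ≡ 10·15·9: 10·15 = 150 ≡ 44, then 44·9 = 396 ≡ 25. So 9^41 ≡ 25 (mod 53).
Hence ψ⁻¹(9) = 25.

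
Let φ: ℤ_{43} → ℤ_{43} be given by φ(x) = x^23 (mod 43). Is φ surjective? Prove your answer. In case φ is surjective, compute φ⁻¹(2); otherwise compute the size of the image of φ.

Since 43 is prime, the nonzero elements of ℤ_{43} form a cyclic group of order 42.
As gcd(23, 42) = 1, raising to the 23rd power is a bijection on this group: if u^23 ≡ v^23 then (uv^{−1})^23 = 1, and the only element of order dividing gcd(23, 42) = 1 is 1, so u = v.
With φ(0) = 0 this makes φ injective on all of ℤ_{43}, hence bijective (finite equal-size domain and codomain). In particular φ is surjective.
Since φ is surjective, we find the preimage of 2. The inverse of x ↦ x^23 on (ℤ_{43})^× is x ↦ x^11, because 23·11 = 253 = 6·42 + 1 ≡ 1 (mod 42) and x^{42} = 1 for x ≠ 0 (Fermat). So φ⁻¹(2) = 2^11 mod 43.
Repeated squaring mod 43: 2^1 ≡ 2, 2^2 ≡ 2² = 4, 2^4 ≡ 4² = 16, 2^8 ≡ 16² = 256 ≡ 41. Since 11 = 8 + 2 + 1, 2^11 ≡ 41·4·2: 41·4 = 164 ≡ 35, then 35·2 = 70 ≡ 27. So 2^11 ≡ 27 (mod 43).
Hence φ⁻¹(2) = 27.

27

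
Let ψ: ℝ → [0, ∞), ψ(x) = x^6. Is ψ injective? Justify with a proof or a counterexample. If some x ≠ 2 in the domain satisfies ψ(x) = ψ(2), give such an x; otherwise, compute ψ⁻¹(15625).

ψ(2) = 64 = (−2)^6 = ψ(−2) (since 6 is even), with 2 ≠ −2. So ψ is not injective.
For the follow-up, such an x exists: taking x = −2 ∈ ℝ gives ψ(−2) = 64 = ψ(2) with −2 ≠ 2.

-2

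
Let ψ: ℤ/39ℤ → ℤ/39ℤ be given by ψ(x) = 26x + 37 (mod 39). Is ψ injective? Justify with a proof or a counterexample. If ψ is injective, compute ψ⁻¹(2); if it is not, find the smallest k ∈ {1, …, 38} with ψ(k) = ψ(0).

3

Recall that injectivity means: for all a, b in the domain, ψ(a) = ψ(b) implies a = b.
We have gcd(26, 39) = 13 > 1. Taking a = 0 and b = 3: ψ(0) = 37 and ψ(3) = 26·3 + 37 = 115 ≡ 37 (mod 39).
So ψ(0) = ψ(3) while 0 ≠ 3, hence ψ is not injective.
Since ψ is not injective, we find the least positive k with ψ(k) = ψ(0): this means 26k ≡ 0 (mod 39), i.e. 39 ∣ 26k. Since gcd(26, 39) = 13, dividing through by 13 this holds exactly when 3 ∣ 2k, and as gcd(2, 3) = 1, exactly when 3 ∣ k.
The smallest positive such k is 3.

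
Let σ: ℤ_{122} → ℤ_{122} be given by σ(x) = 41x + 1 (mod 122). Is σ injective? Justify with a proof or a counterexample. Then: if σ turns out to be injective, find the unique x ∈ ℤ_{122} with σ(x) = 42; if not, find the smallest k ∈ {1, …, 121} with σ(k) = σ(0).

1

By definition, injectivity means: for all s, t in the domain, σ(s) = σ(t) implies s = t.
Suppose σ(s) = σ(t) in ℤ_{122}. Then 41s + 1 ≡ 41t + 1 (mod 122), so 41(s − t) ≡ 0 (mod 122).
Since gcd(41, 122) = 1, 41 is invertible modulo 122, thus s − t ≡ 0 (mod 122), i.e. s = t.
So σ is injective.
We now compute 41⁻¹ mod 122 explicitly. Euclid's algorithm: 122 = 2·41 + 40, 41 = 1·40 + 1; back-substituting gives 1 = 3·41 − 1·122, so 41⁻¹ ≡ 3 (mod 122).
Since σ is injective, we find σ⁻¹(42): we need 41x ≡ 42 − 1 ≡ 41 (mod 122). Using 41⁻¹ = 3: x ≡ 3·41 = 123 = 1·122 + 1, so x = 1.
Check: σ(1) = 41·1 + 1 = 42 ≡ 42 (mod 122).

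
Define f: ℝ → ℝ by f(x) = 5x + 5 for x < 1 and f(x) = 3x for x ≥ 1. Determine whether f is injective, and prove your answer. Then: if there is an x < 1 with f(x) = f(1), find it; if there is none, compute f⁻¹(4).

-2/5

Both pieces are strictly increasing (slopes 5 and 3), so each is injective on its own interval.
The left piece maps (−∞, 1) onto (−∞, 10); the right piece maps [1, ∞) onto [3, ∞).
These images overlap. In particular f(1) = 3 (right piece), and solving 5x + 5 = 3 on the left piece gives x = −2/5 < 1.
So f(−2/5) = f(1) with −2/5 ≠ 1, and f is not injective. This x = −2/5 is the requested value below 1.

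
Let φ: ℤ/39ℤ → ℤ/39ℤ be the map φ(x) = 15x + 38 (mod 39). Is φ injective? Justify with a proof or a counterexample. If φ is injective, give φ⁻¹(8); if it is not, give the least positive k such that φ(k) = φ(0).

By definition, injectivity means: for all s, t in the domain, φ(s) = φ(t) implies s = t.
We have gcd(15, 39) = 3 > 1. Taking s = 0 and t = 13: φ(0) = 38 and φ(13) = 15·13 + 38 = 233 ≡ 38 (mod 39).
So φ(0) = φ(13) while 0 ≠ 13, hence φ is not injective.
Since φ is not injective, we find the least positive k with φ(k) = φ(0): this means 15k ≡ 0 (mod 39), i.e. 39 ∣ 15k. Since gcd(15, 39) = 3, dividing through by 3 this holds exactly when 13 ∣ 5k, and as gcd(5, 13) = 1, exactly when 13 ∣ k.
The smallest positive such k is 13.

13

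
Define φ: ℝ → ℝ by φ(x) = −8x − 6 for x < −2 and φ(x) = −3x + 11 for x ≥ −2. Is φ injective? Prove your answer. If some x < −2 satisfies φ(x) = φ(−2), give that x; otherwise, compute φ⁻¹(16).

-23/8

Both pieces are strictly decreasing (slopes −8 and −3), so each is injective on its own interval.
The left piece maps (−∞, −2) onto (10, ∞); the right piece maps [−2, ∞) onto (−∞, 17].
These images overlap. In particular φ(−2) = 17 (right piece), and solving −8x − 6 = 17 on the left piece gives x = −23/8 < −2.
So φ(−23/8) = φ(−2) with −23/8 ≠ −2, and φ is not injective. This x = −23/8 is the requested value below −2.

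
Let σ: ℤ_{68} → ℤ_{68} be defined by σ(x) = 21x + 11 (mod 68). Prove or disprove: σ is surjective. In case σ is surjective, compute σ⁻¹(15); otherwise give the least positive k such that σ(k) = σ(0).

52

Recall that surjectivity means every element of the codomain has a preimage under σ.
Since gcd(21, 68) = 1, 21 is invertible modulo 68. Euclid's algorithm: 68 = 3·21 + 5, 21 = 4·5 + 1; back-substituting gives 1 = 13·21 − 4·68, so 21⁻¹ ≡ 13 (mod 68).
For any y ∈ ℤ_{68}, x = 13(y − 11) mod 68 satisfies σ(x) = 21·13(y − 11) + 11 ≡ y (since 21·13 ≡ 1 mod 68). So every y has a preimage.
So σ is surjective.
Since σ is surjective, we find σ⁻¹(15): we need 21x ≡ 15 − 11 ≡ 4 (mod 68). Using 21⁻¹ = 13: x ≡ 13·4 = 52, so x = 52.
Check: σ(52) = 21·52 + 11 = 1103 = 16·68 + 15 ≡ 15 (mod 68).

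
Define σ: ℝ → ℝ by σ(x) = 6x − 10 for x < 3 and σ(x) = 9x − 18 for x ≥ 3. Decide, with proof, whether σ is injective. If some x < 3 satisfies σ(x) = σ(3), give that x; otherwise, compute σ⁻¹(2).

Both pieces are strictly increasing (slopes 6 and 9), so each is injective on its own interval.
The left piece maps (−∞, 3) onto (−∞, 8); the right piece maps [3, ∞) onto [9, ∞).
These images are disjoint, so no value is attained by both pieces. Thus σ is injective.
Because the two images are disjoint, no x < 3 has σ(x) = σ(3), so we compute σ⁻¹(2): 2 lies in (−∞, 8), so solve 6x − 10 = 2: x = (2 + 10)/6 = 2.

2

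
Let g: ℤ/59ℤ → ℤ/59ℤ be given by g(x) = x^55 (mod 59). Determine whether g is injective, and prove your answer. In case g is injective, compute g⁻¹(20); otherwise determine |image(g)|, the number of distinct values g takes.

Since 59 is prime, the nonzero elements of ℤ/59ℤ form a cyclic group of order 58.
As gcd(55, 58) = 1, raising to the 55th power is a bijection on this group: if u^55 ≡ v^55 then (uv^{−1})^55 = 1, and the only element of order dividing gcd(55, 58) = 1 is 1, so u = v.
With g(0) = 0 this makes g injective on all of ℤ/59ℤ, hence bijective (finite equal-size domain and codomain). In particular g is injective.
Since g is injective, we find the preimage of 20. The inverse of x ↦ x^55 on (ℤ/59ℤ)^× is x ↦ x^19, because 55·19 = 1045 = 18·58 + 1 ≡ 1 (mod 58) and x^{58} = 1 for x ≠ 0 (Fermat). So g⁻¹(20) = 20^19 mod 59.
Repeated squaring mod 59: 20^1 ≡ 20, 20^2 ≡ 20² = 400 ≡ 46, 20^4 ≡ 46² = 2116 ≡ 51, 20^8 ≡ 51² = 2601 ≡ 5, 20^16 ≡ 5² = 25. Since 19 = 16 + 2 + 1, 20^19 ≡ 25·46·20: 25·46 = 1150 ≡ 29, then 29·20 = 580 ≡ 49. So 20^19 ≡ 49 (mod 59).
Hence g⁻¹(20) = 49.

49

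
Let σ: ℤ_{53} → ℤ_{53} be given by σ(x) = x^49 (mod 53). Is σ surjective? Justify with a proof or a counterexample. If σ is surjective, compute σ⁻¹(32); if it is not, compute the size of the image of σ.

31

Since 53 is prime, the nonzero elements of ℤ_{53} form a cyclic group of order 52.
As gcd(49, 52) = 1, raising to the 49th power is a bijection on this group: if a^49 ≡ b^49 then (ab^{−1})^49 = 1, and the only element of order dividing gcd(49, 52) = 1 is 1, so a = b.
With σ(0) = 0 this makes σ injective on all of ℤ_{53}, hence bijective (finite equal-size domain and codomain). In particular σ is surjective.
Since σ is surjective, we find the preimage of 32. The inverse of x ↦ x^49 on (ℤ_{53})^× is x ↦ x^17, because 49·17 = 833 = 16·52 + 1 ≡ 1 (mod 52) and x^{52} = 1 for x ≠ 0 (Fermat). So σ⁻¹(32) = 32^17 mod 53.
Repeated squaring mod 53: 32^1 ≡ 32, 32^2 ≡ 32² = 1024 ≡ 17, 32^4 ≡ 17² = 289 ≡ 24, 32^8 ≡ 24² = 576 ≡ 46, 32^16 ≡ 46² = 2116 ≡ 49. Since 17 = 16 + 1, 32^17 ≡ 49·32: 49·32 = 1568 ≡ 31. So 32^17 ≡ 31 (mod 53).
Hence σ⁻¹(32) = 31.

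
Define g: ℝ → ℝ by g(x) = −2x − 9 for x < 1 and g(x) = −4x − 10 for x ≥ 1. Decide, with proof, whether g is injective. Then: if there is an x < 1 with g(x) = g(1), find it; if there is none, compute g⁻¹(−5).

Both pieces are strictly decreasing (slopes −2 and −4), so each is injective on its own interval.
The left piece maps (−∞, 1) onto (−11, ∞); the right piece maps [1, ∞) onto (−∞, −14].
These images are disjoint, so no value is attained by both pieces. So g is injective.
Because the two images are disjoint, no x < 1 has g(x) = g(1), so we compute g⁻¹(−5): −5 lies in (−11, ∞), so solve −2x − 9 = −5: x = (−5 + 9)/(−2) = −2.

-2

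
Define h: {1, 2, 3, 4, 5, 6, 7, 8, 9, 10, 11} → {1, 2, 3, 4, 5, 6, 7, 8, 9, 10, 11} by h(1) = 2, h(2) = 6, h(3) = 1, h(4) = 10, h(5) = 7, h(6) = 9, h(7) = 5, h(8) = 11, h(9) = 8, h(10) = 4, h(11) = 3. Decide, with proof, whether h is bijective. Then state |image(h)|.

11

The values 2, 6, 1, 10, 7, 9, 5, 11, 8, 4, 3 are a permutation of {1, 2, 3, 4, 5, 6, 7, 8, 9, 10, 11}: each element appears exactly once.
So h is injective and surjective, hence bijective.
The image of h is {1, 2, 3, 4, 5, 6, 7, 8, 9, 10, 11}, which has 11 elements.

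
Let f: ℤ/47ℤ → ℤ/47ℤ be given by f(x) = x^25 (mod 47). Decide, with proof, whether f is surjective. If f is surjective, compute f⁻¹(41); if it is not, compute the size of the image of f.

10

Since 47 is prime, the nonzero elements of ℤ/47ℤ form a cyclic group of order 46.
As gcd(25, 46) = 1, raising to the 25th power is a bijection on this group: if s^25 ≡ t^25 then (st^{−1})^25 = 1, and the only element of order dividing gcd(25, 46) = 1 is 1, so s = t.
With f(0) = 0 this makes f injective on all of ℤ/47ℤ, hence bijective (finite equal-size domain and codomain). In particular f is surjective.
Since f is surjective, we find the preimage of 41. The inverse of x ↦ x^25 on (ℤ/47ℤ)^× is x ↦ x^35, because 25·35 = 875 = 19·46 + 1 ≡ 1 (mod 46) and x^{46} = 1 for x ≠ 0 (Fermat). So f⁻¹(41) = 41^35 mod 47.
Repeated squaring mod 47: 41^1 ≡ 41, 41^2 ≡ 41² = 1681 ≡ 36, 41^4 ≡ 36² = 1296 ≡ 27, 41^8 ≡ 27² = 729 ≡ 24, 41^16 ≡ 24² = 576 ≡ 12, 41^32 ≡ 12² = 144 ≡ 3. Since 35 = 32 + 2 + 1, 41^35 ≡ 3·36·41: 3·36 = 108 ≡ 14, then 14·41 = 574 ≡ 10. So 41^35 ≡ 10 (mod 47).
Hence f⁻¹(41) = 10.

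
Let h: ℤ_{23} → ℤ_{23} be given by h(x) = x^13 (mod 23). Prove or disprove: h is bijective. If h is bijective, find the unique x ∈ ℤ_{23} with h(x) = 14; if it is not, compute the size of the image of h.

20

Since 23 is prime, the nonzero elements of ℤ_{23} form a cyclic group of order 22.
As gcd(13, 22) = 1, raising to the 13th power is a bijection on this group: if s^13 ≡ t^13 then (st^{−1})^13 = 1, and the only element of order dividing gcd(13, 22) = 1 is 1, so s = t.
With h(0) = 0 this makes h injective on all of ℤ_{23}, hence bijective (finite equal-size domain and codomain). In particular h is bijective.
Since h is bijective, we find the preimage of 14. The inverse of x ↦ x^13 on (ℤ_{23})^× is x ↦ x^17, because 13·17 = 221 = 10·22 + 1 ≡ 1 (mod 22) and x^{22} = 1 for x ≠ 0 (Fermat). So h⁻¹(14) = 14^17 mod 23.
Repeated squaring mod 23: 14^1 ≡ 14, 14^2 ≡ 14² = 196 ≡ 12, 14^4 ≡ 12² = 144 ≡ 6, 14^8 ≡ 6² = 36 ≡ 13, 14^16 ≡ 13² = 169 ≡ 8. Since 17 = 16 + 1, 14^17 ≡ 8·14: 8·14 = 112 ≡ 20. So 14^17 ≡ 20 (mod 23).
Hence h⁻¹(14) = 20.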